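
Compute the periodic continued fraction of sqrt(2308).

[48; (24, 96)]

Write x_i = (sqrt(2308) + m_i)/d_i with (m_0, d_0) = (0, 1). a_0 = floor(sqrt(2308)) = 48, since 48^2 = 2304 <= 2308 < 2401 = 49^2.
Iterate m_{i+1} = d_i*a_i - m_i, d_{i+1} = (2308 - m_{i+1}^2)/d_i, a_{i+1} = floor((a_0 + m_{i+1})/d_{i+1}):
  m_1 = 1*48 - 0 = 48, d_1 = (2308 - 48^2)/1 = 4/1 = 4, a_1 = floor((48 + 48)/4) = 24.
  m_2 = 4*24 - 48 = 48, d_2 = (2308 - 48^2)/4 = 4/4 = 1, a_2 = floor((48 + 48)/1) = 96.
  m_3 = 1*96 - 48 = 48, d_3 = (2308 - 48^2)/1 = 4/1 = 4: (m_3, d_3) = (m_1, d_1) = (48, 4), so from here the quotients repeat a_1, a_2; the period length is 2.
Hence the expansion of sqrt(2308) is a_0 = 48 followed by the repeating block 24, 96 (period 2).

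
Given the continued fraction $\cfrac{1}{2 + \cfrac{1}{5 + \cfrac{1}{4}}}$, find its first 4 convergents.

0/1, 1/2, 5/11, 21/46

Using the convergent recurrence p_i = a_i*p_{i-1} + p_{i-2}, q_i = a_i*q_{i-1} + q_{i-2} with p_{-2}=0, p_{-1}=1, q_{-2}=1, q_{-1}=0:
  i=0: a_0=0, p_0 = 0*1 + 0 = 0, q_0 = 0*0 + 1 = 1.
  i=1: a_1=2, p_1 = 2*0 + 1 = 1, q_1 = 2*1 + 0 = 2.
  i=2: a_2=5, p_2 = 5*1 + 0 = 5, q_2 = 5*2 + 1 = 11.
  i=3: a_3=4, p_3 = 4*5 + 1 = 21, q_3 = 4*11 + 2 = 46.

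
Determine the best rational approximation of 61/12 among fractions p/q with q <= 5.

Expand x = 61/12 as a continued fraction with the Euclidean algorithm:
  61 = 5*12 + 1, so a_0 = 5.
  12 = 12*1 + 0, so a_1 = 12.
so x = [5; 12].
Convergents (p_i = a_i*p_{i-1} + p_{i-2}, q_i = a_i*q_{i-1} + q_{i-2} with p_{-2}=0, p_{-1}=1, q_{-2}=1, q_{-1}=0), until the denominator exceeds 5:
  i=0: a_0=5, p_0 = 5*1 + 0 = 5, q_0 = 5*0 + 1 = 1.
  i=1: a_1=12, p_1 = 12*5 + 1 = 61, q_1 = 12*1 + 0 = 12.
q_1 = 12 > 5, so the last convergent with denominator <= 5 is p_0/q_0 = 5/1.
The closest fraction with denominator <= 5 is either p_0/q_0 or the intermediate fraction (k*p_0 + p_{-1})/(k*q_0 + q_{-1}) with the largest k >= 1 whose denominator stays <= 5; these approach x as k grows, and every other convergent or intermediate fraction in range is farther away.
Largest k: floor((5 - q_{-1})/q_0) = floor((5 - 0)/1) = 5 (using the seeds p_{-1} = 1, q_{-1} = 0).
That gives (5*5 + 1)/(5*1 + 0) = 26/5.
Compare the errors: |x - 5/1| = |61*1 - 5*12|/(12*1) = 1/12, and |x - 26/5| = |61*5 - 26*12|/(12*5) = 7/60.
Cross-multiplying, 1*60 = 60 < 84 = 7*12, so 1/12 is smaller: the convergent 5/1 is closer to x than 26/5.

5/1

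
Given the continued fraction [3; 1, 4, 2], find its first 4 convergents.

Using the convergent recurrence p_i = a_i*p_{i-1} + p_{i-2}, q_i = a_i*q_{i-1} + q_{i-2} with p_{-2}=0, p_{-1}=1, q_{-2}=1, q_{-1}=0:
  i=0: a_0=3, p_0 = 3*1 + 0 = 3, q_0 = 3*0 + 1 = 1.
  i=1: a_1=1, p_1 = 1*3 + 1 = 4, q_1 = 1*1 + 0 = 1.
  i=2: a_2=4, p_2 = 4*4 + 3 = 19, q_2 = 4*1 + 1 = 5.
  i=3: a_3=2, p_3 = 2*19 + 4 = 42, q_3 = 2*5 + 1 = 11.

3/1, 4/1, 19/5, 42/11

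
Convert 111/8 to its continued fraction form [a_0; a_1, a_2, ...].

[13; 1, 7]

Run the Euclidean algorithm on 111 and 8; the successive quotients are the partial quotients a_0, a_1, ... (each step inverts the fractional part left over by the previous one):
  111 = 13*8 + 7, so a_0 = 13.
  8 = 1*7 + 1, so a_1 = 1.
  7 = 7*1 + 0, so a_2 = 7.
The remainder reaches 0 after 3 divisions, so the expansion has 3 partial quotients, read off in order.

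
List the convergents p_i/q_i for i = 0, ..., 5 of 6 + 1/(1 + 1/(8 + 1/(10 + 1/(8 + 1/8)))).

6/1, 7/1, 62/9, 627/91, 5078/737, 41251/5987

Using the convergent recurrence p_i = a_i*p_{i-1} + p_{i-2}, q_i = a_i*q_{i-1} + q_{i-2} with p_{-2}=0, p_{-1}=1, q_{-2}=1, q_{-1}=0:
  i=0: a_0=6, p_0 = 6*1 + 0 = 6, q_0 = 6*0 + 1 = 1.
  i=1: a_1=1, p_1 = 1*6 + 1 = 7, q_1 = 1*1 + 0 = 1.
  i=2: a_2=8, p_2 = 8*7 + 6 = 62, q_2 = 8*1 + 1 = 9.
  i=3: a_3=10, p_3 = 10*62 + 7 = 627, q_3 = 10*9 + 1 = 91.
  i=4: a_4=8, p_4 = 8*627 + 62 = 5078, q_4 = 8*91 + 9 = 737.
  i=5: a_5=8, p_5 = 8*5078 + 627 = 41251, q_5 = 8*737 + 91 = 5987.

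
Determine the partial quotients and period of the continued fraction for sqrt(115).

[10; (1, 2, 1, 1, 1, 1, 1, 2, 1, 20)]

Write x_i = (sqrt(115) + m_i)/d_i with (m_0, d_0) = (0, 1). a_0 = floor(sqrt(115)) = 10, since 10^2 = 100 <= 115 < 121 = 11^2.
Iterate m_{i+1} = d_i*a_i - m_i, d_{i+1} = (115 - m_{i+1}^2)/d_i, a_{i+1} = floor((a_0 + m_{i+1})/d_{i+1}):
  m_1 = 1*10 - 0 = 10, d_1 = (115 - 10^2)/1 = 15/1 = 15, a_1 = floor((10 + 10)/15) = 1.
  m_2 = 15*1 - 10 = 5, d_2 = (115 - 5^2)/15 = 90/15 = 6, a_2 = floor((10 + 5)/6) = 2.
  m_3 = 6*2 - 5 = 7, d_3 = (115 - 7^2)/6 = 66/6 = 11, a_3 = floor((10 + 7)/11) = 1.
  m_4 = 11*1 - 7 = 4, d_4 = (115 - 4^2)/11 = 99/11 = 9, a_4 = floor((10 + 4)/9) = 1.
  m_5 = 9*1 - 4 = 5, d_5 = (115 - 5^2)/9 = 90/9 = 10, a_5 = floor((10 + 5)/10) = 1.
  m_6 = 10*1 - 5 = 5, d_6 = (115 - 5^2)/10 = 90/10 = 9, a_6 = floor((10 + 5)/9) = 1.
  m_7 = 9*1 - 5 = 4, d_7 = (115 - 4^2)/9 = 99/9 = 11, a_7 = floor((10 + 4)/11) = 1.
  m_8 = 11*1 - 4 = 7, d_8 = (115 - 7^2)/11 = 66/11 = 6, a_8 = floor((10 + 7)/6) = 2.
  m_9 = 6*2 - 7 = 5, d_9 = (115 - 5^2)/6 = 90/6 = 15, a_9 = floor((10 + 5)/15) = 1.
  m_10 = 15*1 - 5 = 10, d_10 = (115 - 10^2)/15 = 15/15 = 1, a_10 = floor((10 + 10)/1) = 20.
  m_11 = 1*20 - 10 = 10, d_11 = (115 - 10^2)/1 = 15/1 = 15: (m_11, d_11) = (m_1, d_1) = (10, 15), so from here the quotients repeat a_1, ..., a_10; the period length is 10.
Hence the expansion of sqrt(115) is a_0 = 10 followed by the repeating block 1, 2, 1, 1, 1, 1, 1, 2, 1, 20 (period 10).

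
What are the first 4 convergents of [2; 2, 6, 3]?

Using the convergent recurrence p_i = a_i*p_{i-1} + p_{i-2}, q_i = a_i*q_{i-1} + q_{i-2} with p_{-2}=0, p_{-1}=1, q_{-2}=1, q_{-1}=0:
  i=0: a_0=2, p_0 = 2*1 + 0 = 2, q_0 = 2*0 + 1 = 1.
  i=1: a_1=2, p_1 = 2*2 + 1 = 5, q_1 = 2*1 + 0 = 2.
  i=2: a_2=6, p_2 = 6*5 + 2 = 32, q_2 = 6*2 + 1 = 13.
  i=3: a_3=3, p_3 = 3*32 + 5 = 101, q_3 = 3*13 + 2 = 41.

2/1, 5/2, 32/13, 101/41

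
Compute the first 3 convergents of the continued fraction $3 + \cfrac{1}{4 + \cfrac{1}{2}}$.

3/1, 13/4, 29/9

Using the convergent recurrence p_i = a_i*p_{i-1} + p_{i-2}, q_i = a_i*q_{i-1} + q_{i-2} with p_{-2}=0, p_{-1}=1, q_{-2}=1, q_{-1}=0:
  i=0: a_0=3, p_0 = 3*1 + 0 = 3, q_0 = 3*0 + 1 = 1.
  i=1: a_1=4, p_1 = 4*3 + 1 = 13, q_1 = 4*1 + 0 = 4.
  i=2: a_2=2, p_2 = 2*13 + 3 = 29, q_2 = 2*4 + 1 = 9.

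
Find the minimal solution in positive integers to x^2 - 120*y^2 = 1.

(x, y) = (11, 1)

First expand sqrt(120) as a continued fraction. With x_i = (sqrt(120) + m_i)/d_i and (m_0, d_0) = (0, 1): a_0 = floor(sqrt(120)) = 10, since 10^2 = 100 <= 120 < 121 = 11^2.
Iterate m_{i+1} = d_i*a_i - m_i, d_{i+1} = (120 - m_{i+1}^2)/d_i, a_{i+1} = floor((a_0 + m_{i+1})/d_{i+1}):
  m_1 = 1*10 - 0 = 10, d_1 = (120 - 10^2)/1 = 20/1 = 20, a_1 = floor((10 + 10)/20) = 1.
  m_2 = 20*1 - 10 = 10, d_2 = (120 - 10^2)/20 = 20/20 = 1, a_2 = floor((10 + 10)/1) = 20.
  m_3 = 1*20 - 10 = 10, d_3 = (120 - 10^2)/1 = 20/1 = 20: (m_3, d_3) = (m_1, d_1) = (10, 20), so from here the quotients repeat a_1, a_2; the period length is 2.
So sqrt(120) = [10; (1, 20)] with period length k = 2.
k is even, so the fundamental solution of x^2 - 120y^2 = 1 is (p_{k-1}, q_{k-1}) = (p_1, q_1); compute convergents through index 1.
Convergents (p_i = a_i*p_{i-1} + p_{i-2}, q_i = a_i*q_{i-1} + q_{i-2} with p_{-2}=0, p_{-1}=1, q_{-2}=1, q_{-1}=0):
  i=0: a_0=10, p_0 = 10*1 + 0 = 10, q_0 = 10*0 + 1 = 1.
  i=1: a_1=1, p_1 = 1*10 + 1 = 11, q_1 = 1*1 + 0 = 1.
Check: 11^2 - 120*1^2 = 121 - 120 = 1, so (x, y) = (11, 1) solves the equation, and by the theorem it is the least positive solution.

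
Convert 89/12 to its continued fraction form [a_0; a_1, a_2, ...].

[7; 2, 2, 2]

Run the Euclidean algorithm on 89 and 12; the successive quotients are the partial quotients a_0, a_1, ... (each step inverts the fractional part left over by the previous one):
  89 = 7*12 + 5, so a_0 = 7.
  12 = 2*5 + 2, so a_1 = 2.
  5 = 2*2 + 1, so a_2 = 2.
  2 = 2*1 + 0, so a_3 = 2.
The remainder reaches 0 after 4 divisions, so the expansion has 4 partial quotients, read off in order.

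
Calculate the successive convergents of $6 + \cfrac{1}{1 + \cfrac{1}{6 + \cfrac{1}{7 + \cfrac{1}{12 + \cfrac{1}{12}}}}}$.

6/1, 7/1, 48/7, 343/50, 4164/607, 50311/7334

Using the convergent recurrence p_i = a_i*p_{i-1} + p_{i-2}, q_i = a_i*q_{i-1} + q_{i-2} with p_{-2}=0, p_{-1}=1, q_{-2}=1, q_{-1}=0:
  i=0: a_0=6, p_0 = 6*1 + 0 = 6, q_0 = 6*0 + 1 = 1.
  i=1: a_1=1, p_1 = 1*6 + 1 = 7, q_1 = 1*1 + 0 = 1.
  i=2: a_2=6, p_2 = 6*7 + 6 = 48, q_2 = 6*1 + 1 = 7.
  i=3: a_3=7, p_3 = 7*48 + 7 = 343, q_3 = 7*7 + 1 = 50.
  i=4: a_4=12, p_4 = 12*343 + 48 = 4164, q_4 = 12*50 + 7 = 607.
  i=5: a_5=12, p_5 = 12*4164 + 343 = 50311, q_5 = 12*607 + 50 = 7334.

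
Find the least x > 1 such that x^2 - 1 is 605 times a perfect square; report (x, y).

(x, y) = (930249, 37820)

First expand sqrt(605) as a continued fraction. With x_i = (sqrt(605) + m_i)/d_i and (m_0, d_0) = (0, 1): a_0 = floor(sqrt(605)) = 24, since 24^2 = 576 <= 605 < 625 = 25^2.
Iterate m_{i+1} = d_i*a_i - m_i, d_{i+1} = (605 - m_{i+1}^2)/d_i, a_{i+1} = floor((a_0 + m_{i+1})/d_{i+1}):
  m_1 = 1*24 - 0 = 24, d_1 = (605 - 24^2)/1 = 29/1 = 29, a_1 = floor((24 + 24)/29) = 1.
  m_2 = 29*1 - 24 = 5, d_2 = (605 - 5^2)/29 = 580/29 = 20, a_2 = floor((24 + 5)/20) = 1.
  m_3 = 20*1 - 5 = 15, d_3 = (605 - 15^2)/20 = 380/20 = 19, a_3 = floor((24 + 15)/19) = 2.
  m_4 = 19*2 - 15 = 23, d_4 = (605 - 23^2)/19 = 76/19 = 4, a_4 = floor((24 + 23)/4) = 11.
  m_5 = 4*11 - 23 = 21, d_5 = (605 - 21^2)/4 = 164/4 = 41, a_5 = floor((24 + 21)/41) = 1.
  m_6 = 41*1 - 21 = 20, d_6 = (605 - 20^2)/41 = 205/41 = 5, a_6 = floor((24 + 20)/5) = 8.
  m_7 = 5*8 - 20 = 20, d_7 = (605 - 20^2)/5 = 205/5 = 41, a_7 = floor((24 + 20)/41) = 1.
  m_8 = 41*1 - 20 = 21, d_8 = (605 - 21^2)/41 = 164/41 = 4, a_8 = floor((24 + 21)/4) = 11.
  m_9 = 4*11 - 21 = 23, d_9 = (605 - 23^2)/4 = 76/4 = 19, a_9 = floor((24 + 23)/19) = 2.
  m_10 = 19*2 - 23 = 15, d_10 = (605 - 15^2)/19 = 380/19 = 20, a_10 = floor((24 + 15)/20) = 1.
  m_11 = 20*1 - 15 = 5, d_11 = (605 - 5^2)/20 = 580/20 = 29, a_11 = floor((24 + 5)/29) = 1.
  m_12 = 29*1 - 5 = 24, d_12 = (605 - 24^2)/29 = 29/29 = 1, a_12 = floor((24 + 24)/1) = 48.
  m_13 = 1*48 - 24 = 24, d_13 = (605 - 24^2)/1 = 29/1 = 29: (m_13, d_13) = (m_1, d_1) = (24, 29), so from here the quotients repeat a_1, ..., a_12; the period length is 12.
So sqrt(605) = [24; (1, 1, 2, 11, 1, 8, 1, 11, 2, 1, 1, 48)] with period length k = 12.
k is even, so the fundamental solution of x^2 - 605y^2 = 1 is (p_{k-1}, q_{k-1}) = (p_11, q_11); compute convergents through index 11.
Convergents (p_i = a_i*p_{i-1} + p_{i-2}, q_i = a_i*q_{i-1} + q_{i-2} with p_{-2}=0, p_{-1}=1, q_{-2}=1, q_{-1}=0):
  i=0: a_0=24, p_0 = 24*1 + 0 = 24, q_0 = 24*0 + 1 = 1.
  i=1: a_1=1, p_1 = 1*24 + 1 = 25, q_1 = 1*1 + 0 = 1.
  i=2: a_2=1, p_2 = 1*25 + 24 = 49, q_2 = 1*1 + 1 = 2.
  i=3: a_3=2, p_3 = 2*49 + 25 = 123, q_3 = 2*2 + 1 = 5.
  i=4: a_4=11, p_4 = 11*123 + 49 = 1402, q_4 = 11*5 + 2 = 57.
  i=5: a_5=1, p_5 = 1*1402 + 123 = 1525, q_5 = 1*57 + 5 = 62.
  i=6: a_6=8, p_6 = 8*1525 + 1402 = 13602, q_6 = 8*62 + 57 = 553.
  i=7: a_7=1, p_7 = 1*13602 + 1525 = 15127, q_7 = 1*553 + 62 = 615.
  i=8: a_8=11, p_8 = 11*15127 + 13602 = 179999, q_8 = 11*615 + 553 = 7318.
  i=9: a_9=2, p_9 = 2*179999 + 15127 = 375125, q_9 = 2*7318 + 615 = 15251.
  i=10: a_10=1, p_10 = 1*375125 + 179999 = 555124, q_10 = 1*15251 + 7318 = 22569.
  i=11: a_11=1, p_11 = 1*555124 + 375125 = 930249, q_11 = 1*22569 + 15251 = 37820.
Check: 930249^2 - 605*37820^2 = 865363202001 - 865363202000 = 1, so (x, y) = (930249, 37820) solves the equation, and by the theorem it is the least positive solution.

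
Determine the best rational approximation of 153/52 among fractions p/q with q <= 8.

Expand x = 153/52 as a continued fraction with the Euclidean algorithm:
  153 = 2*52 + 49, so a_0 = 2.
  52 = 1*49 + 3, so a_1 = 1.
  49 = 16*3 + 1, so a_2 = 16.
  3 = 3*1 + 0, so a_3 = 3.
so x = [2; 1, 16, 3].
Convergents (p_i = a_i*p_{i-1} + p_{i-2}, q_i = a_i*q_{i-1} + q_{i-2} with p_{-2}=0, p_{-1}=1, q_{-2}=1, q_{-1}=0), until the denominator exceeds 8:
  i=0: a_0=2, p_0 = 2*1 + 0 = 2, q_0 = 2*0 + 1 = 1.
  i=1: a_1=1, p_1 = 1*2 + 1 = 3, q_1 = 1*1 + 0 = 1.
  i=2: a_2=16, p_2 = 16*3 + 2 = 50, q_2 = 16*1 + 1 = 17.
q_2 = 17 > 8, so the last convergent with denominator <= 8 is p_1/q_1 = 3/1.
The closest fraction with denominator <= 8 is either p_1/q_1 or the intermediate fraction (k*p_1 + p_0)/(k*q_1 + q_0) with the largest k >= 1 whose denominator stays <= 8; these approach x as k grows, and every other convergent or intermediate fraction in range is farther away.
Largest k: floor((8 - q_0)/q_1) = floor((8 - 1)/1) = 7.
That gives (7*3 + 2)/(7*1 + 1) = 23/8.
Compare the errors: |x - 3/1| = |153*1 - 3*52|/(52*1) = 3/52, and |x - 23/8| = |153*8 - 23*52|/(52*8) = 28/416.
Cross-multiplying, 3*416 = 1248 < 1456 = 28*52, so 3/52 is smaller: the convergent 3/1 is closer to x than 23/8.

3/1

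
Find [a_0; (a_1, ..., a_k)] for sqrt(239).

Write x_i = (sqrt(239) + m_i)/d_i with (m_0, d_0) = (0, 1). a_0 = floor(sqrt(239)) = 15, since 15^2 = 225 <= 239 < 256 = 16^2.
Iterate m_{i+1} = d_i*a_i - m_i, d_{i+1} = (239 - m_{i+1}^2)/d_i, a_{i+1} = floor((a_0 + m_{i+1})/d_{i+1}):
  m_1 = 1*15 - 0 = 15, d_1 = (239 - 15^2)/1 = 14/1 = 14, a_1 = floor((15 + 15)/14) = 2.
  m_2 = 14*2 - 15 = 13, d_2 = (239 - 13^2)/14 = 70/14 = 5, a_2 = floor((15 + 13)/5) = 5.
  m_3 = 5*5 - 13 = 12, d_3 = (239 - 12^2)/5 = 95/5 = 19, a_3 = floor((15 + 12)/19) = 1.
  m_4 = 19*1 - 12 = 7, d_4 = (239 - 7^2)/19 = 190/19 = 10, a_4 = floor((15 + 7)/10) = 2.
  m_5 = 10*2 - 7 = 13, d_5 = (239 - 13^2)/10 = 70/10 = 7, a_5 = floor((15 + 13)/7) = 4.
  m_6 = 7*4 - 13 = 15, d_6 = (239 - 15^2)/7 = 14/7 = 2, a_6 = floor((15 + 15)/2) = 15.
  m_7 = 2*15 - 15 = 15, d_7 = (239 - 15^2)/2 = 14/2 = 7, a_7 = floor((15 + 15)/7) = 4.
  m_8 = 7*4 - 15 = 13, d_8 = (239 - 13^2)/7 = 70/7 = 10, a_8 = floor((15 + 13)/10) = 2.
  m_9 = 10*2 - 13 = 7, d_9 = (239 - 7^2)/10 = 190/10 = 19, a_9 = floor((15 + 7)/19) = 1.
  m_10 = 19*1 - 7 = 12, d_10 = (239 - 12^2)/19 = 95/19 = 5, a_10 = floor((15 + 12)/5) = 5.
  m_11 = 5*5 - 12 = 13, d_11 = (239 - 13^2)/5 = 70/5 = 14, a_11 = floor((15 + 13)/14) = 2.
  m_12 = 14*2 - 13 = 15, d_12 = (239 - 15^2)/14 = 14/14 = 1, a_12 = floor((15 + 15)/1) = 30.
  m_13 = 1*30 - 15 = 15, d_13 = (239 - 15^2)/1 = 14/1 = 14: (m_13, d_13) = (m_1, d_1) = (15, 14), so from here the quotients repeat a_1, ..., a_12; the period length is 12.
Hence the expansion of sqrt(239) is a_0 = 15 followed by the repeating block 2, 5, 1, 2, 4, 15, 4, 2, 1, 5, 2, 30 (period 12).

[15; (2, 5, 1, 2, 4, 15, 4, 2, 1, 5, 2, 30)]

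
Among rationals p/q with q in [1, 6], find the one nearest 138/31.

Expand x = 138/31 as a continued fraction with the Euclidean algorithm:
  138 = 4*31 + 14, so a_0 = 4.
  31 = 2*14 + 3, so a_1 = 2.
  14 = 4*3 + 2, so a_2 = 4.
  3 = 1*2 + 1, so a_3 = 1.
  2 = 2*1 + 0, so a_4 = 2.
so x = [4; 2, 4, 1, 2].
Convergents (p_i = a_i*p_{i-1} + p_{i-2}, q_i = a_i*q_{i-1} + q_{i-2} with p_{-2}=0, p_{-1}=1, q_{-2}=1, q_{-1}=0), until the denominator exceeds 6:
  i=0: a_0=4, p_0 = 4*1 + 0 = 4, q_0 = 4*0 + 1 = 1.
  i=1: a_1=2, p_1 = 2*4 + 1 = 9, q_1 = 2*1 + 0 = 2.
  i=2: a_2=4, p_2 = 4*9 + 4 = 40, q_2 = 4*2 + 1 = 9.
q_2 = 9 > 6, so the last convergent with denominator <= 6 is p_1/q_1 = 9/2.
The closest fraction with denominator <= 6 is either p_1/q_1 or the intermediate fraction (k*p_1 + p_0)/(k*q_1 + q_0) with the largest k >= 1 whose denominator stays <= 6; these approach x as k grows, and every other convergent or intermediate fraction in range is farther away.
Largest k: floor((6 - q_0)/q_1) = floor((6 - 1)/2) = 2.
That gives (2*9 + 4)/(2*2 + 1) = 22/5.
Compare the errors: |x - 9/2| = |138*2 - 9*31|/(31*2) = 3/62, and |x - 22/5| = |138*5 - 22*31|/(31*5) = 8/155.
Cross-multiplying, 3*155 = 465 < 496 = 8*62, so 3/62 is smaller: the convergent 9/2 is closer to x than 22/5.

9/2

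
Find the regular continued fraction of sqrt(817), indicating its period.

[28; (1, 1, 2, 1, 1, 56)]

Write x_i = (sqrt(817) + m_i)/d_i with (m_0, d_0) = (0, 1). a_0 = floor(sqrt(817)) = 28, since 28^2 = 784 <= 817 < 841 = 29^2.
Iterate m_{i+1} = d_i*a_i - m_i, d_{i+1} = (817 - m_{i+1}^2)/d_i, a_{i+1} = floor((a_0 + m_{i+1})/d_{i+1}):
  m_1 = 1*28 - 0 = 28, d_1 = (817 - 28^2)/1 = 33/1 = 33, a_1 = floor((28 + 28)/33) = 1.
  m_2 = 33*1 - 28 = 5, d_2 = (817 - 5^2)/33 = 792/33 = 24, a_2 = floor((28 + 5)/24) = 1.
  m_3 = 24*1 - 5 = 19, d_3 = (817 - 19^2)/24 = 456/24 = 19, a_3 = floor((28 + 19)/19) = 2.
  m_4 = 19*2 - 19 = 19, d_4 = (817 - 19^2)/19 = 456/19 = 24, a_4 = floor((28 + 19)/24) = 1.
  m_5 = 24*1 - 19 = 5, d_5 = (817 - 5^2)/24 = 792/24 = 33, a_5 = floor((28 + 5)/33) = 1.
  m_6 = 33*1 - 5 = 28, d_6 = (817 - 28^2)/33 = 33/33 = 1, a_6 = floor((28 + 28)/1) = 56.
  m_7 = 1*56 - 28 = 28, d_7 = (817 - 28^2)/1 = 33/1 = 33: (m_7, d_7) = (m_1, d_1) = (28, 33), so from here the quotients repeat a_1, ..., a_6; the period length is 6.
Hence the expansion of sqrt(817) is a_0 = 28 followed by the repeating block 1, 1, 2, 1, 1, 56 (period 6).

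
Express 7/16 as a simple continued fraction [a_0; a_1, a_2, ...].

[0; 2, 3, 2]

Run the Euclidean algorithm on 7 and 16; the successive quotients are the partial quotients a_0, a_1, ... (each step inverts the fractional part left over by the previous one):
  7 = 0*16 + 7, so a_0 = 0.
  16 = 2*7 + 2, so a_1 = 2.
  7 = 3*2 + 1, so a_2 = 3.
  2 = 2*1 + 0, so a_3 = 2.
The remainder reaches 0 after 4 divisions, so the expansion has 4 partial quotients, read off in order.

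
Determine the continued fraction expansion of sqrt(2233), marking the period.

[47; (3, 1, 12, 1, 3, 94)]

Write x_i = (sqrt(2233) + m_i)/d_i with (m_0, d_0) = (0, 1). a_0 = floor(sqrt(2233)) = 47, since 47^2 = 2209 <= 2233 < 2304 = 48^2.
Iterate m_{i+1} = d_i*a_i - m_i, d_{i+1} = (2233 - m_{i+1}^2)/d_i, a_{i+1} = floor((a_0 + m_{i+1})/d_{i+1}):
  m_1 = 1*47 - 0 = 47, d_1 = (2233 - 47^2)/1 = 24/1 = 24, a_1 = floor((47 + 47)/24) = 3.
  m_2 = 24*3 - 47 = 25, d_2 = (2233 - 25^2)/24 = 1608/24 = 67, a_2 = floor((47 + 25)/67) = 1.
  m_3 = 67*1 - 25 = 42, d_3 = (2233 - 42^2)/67 = 469/67 = 7, a_3 = floor((47 + 42)/7) = 12.
  m_4 = 7*12 - 42 = 42, d_4 = (2233 - 42^2)/7 = 469/7 = 67, a_4 = floor((47 + 42)/67) = 1.
  m_5 = 67*1 - 42 = 25, d_5 = (2233 - 25^2)/67 = 1608/67 = 24, a_5 = floor((47 + 25)/24) = 3.
  m_6 = 24*3 - 25 = 47, d_6 = (2233 - 47^2)/24 = 24/24 = 1, a_6 = floor((47 + 47)/1) = 94.
  m_7 = 1*94 - 47 = 47, d_7 = (2233 - 47^2)/1 = 24/1 = 24: (m_7, d_7) = (m_1, d_1) = (47, 24), so from here the quotients repeat a_1, ..., a_6; the period length is 6.
Hence the expansion of sqrt(2233) is a_0 = 47 followed by the repeating block 3, 1, 12, 1, 3, 94 (period 6).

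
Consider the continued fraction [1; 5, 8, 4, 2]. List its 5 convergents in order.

1/1, 6/5, 49/41, 202/169, 453/379

Using the convergent recurrence p_i = a_i*p_{i-1} + p_{i-2}, q_i = a_i*q_{i-1} + q_{i-2} with p_{-2}=0, p_{-1}=1, q_{-2}=1, q_{-1}=0:
  i=0: a_0=1, p_0 = 1*1 + 0 = 1, q_0 = 1*0 + 1 = 1.
  i=1: a_1=5, p_1 = 5*1 + 1 = 6, q_1 = 5*1 + 0 = 5.
  i=2: a_2=8, p_2 = 8*6 + 1 = 49, q_2 = 8*5 + 1 = 41.
  i=3: a_3=4, p_3 = 4*49 + 6 = 202, q_3 = 4*41 + 5 = 169.
  i=4: a_4=2, p_4 = 2*202 + 49 = 453, q_4 = 2*169 + 41 = 379.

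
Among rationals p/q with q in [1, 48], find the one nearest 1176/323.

142/39

Expand x = 1176/323 as a continued fraction with the Euclidean algorithm:
  1176 = 3*323 + 207, so a_0 = 3.
  323 = 1*207 + 116, so a_1 = 1.
  207 = 1*116 + 91, so a_2 = 1.
  116 = 1*91 + 25, so a_3 = 1.
  91 = 3*25 + 16, so a_4 = 3.
  25 = 1*16 + 9, so a_5 = 1.
  16 = 1*9 + 7, so a_6 = 1.
  9 = 1*7 + 2, so a_7 = 1.
  7 = 3*2 + 1, so a_8 = 3.
  2 = 2*1 + 0, so a_9 = 2.
so x = [3; 1, 1, 1, 3, 1, 1, 1, 3, 2].
Convergents (p_i = a_i*p_{i-1} + p_{i-2}, q_i = a_i*q_{i-1} + q_{i-2} with p_{-2}=0, p_{-1}=1, q_{-2}=1, q_{-1}=0), until the denominator exceeds 48:
  i=0: a_0=3, p_0 = 3*1 + 0 = 3, q_0 = 3*0 + 1 = 1.
  i=1: a_1=1, p_1 = 1*3 + 1 = 4, q_1 = 1*1 + 0 = 1.
  i=2: a_2=1, p_2 = 1*4 + 3 = 7, q_2 = 1*1 + 1 = 2.
  i=3: a_3=1, p_3 = 1*7 + 4 = 11, q_3 = 1*2 + 1 = 3.
  i=4: a_4=3, p_4 = 3*11 + 7 = 40, q_4 = 3*3 + 2 = 11.
  i=5: a_5=1, p_5 = 1*40 + 11 = 51, q_5 = 1*11 + 3 = 14.
  i=6: a_6=1, p_6 = 1*51 + 40 = 91, q_6 = 1*14 + 11 = 25.
  i=7: a_7=1, p_7 = 1*91 + 51 = 142, q_7 = 1*25 + 14 = 39.
  i=8: a_8=3, p_8 = 3*142 + 91 = 517, q_8 = 3*39 + 25 = 142.
q_8 = 142 > 48, so the last convergent with denominator <= 48 is p_7/q_7 = 142/39.
The closest fraction with denominator <= 48 is either p_7/q_7 or the intermediate fraction (k*p_7 + p_6)/(k*q_7 + q_6) with the largest k >= 1 whose denominator stays <= 48; these approach x as k grows, and every other convergent or intermediate fraction in range is farther away.
Largest k: floor((48 - q_6)/q_7) = floor((48 - 25)/39) = 0.
Since k = 0, no intermediate fraction beyond p_7/q_7 has denominator <= 48, so the convergent 142/39 is the closest (its error is |1176*39 - 142*323|/(323*39) = 2/12597).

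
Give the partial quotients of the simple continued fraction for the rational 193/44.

[4; 2, 1, 1, 2, 3]

Run the Euclidean algorithm on 193 and 44; the successive quotients are the partial quotients a_0, a_1, ... (each step inverts the fractional part left over by the previous one):
  193 = 4*44 + 17, so a_0 = 4.
  44 = 2*17 + 10, so a_1 = 2.
  17 = 1*10 + 7, so a_2 = 1.
  10 = 1*7 + 3, so a_3 = 1.
  7 = 2*3 + 1, so a_4 = 2.
  3 = 3*1 + 0, so a_5 = 3.
The remainder reaches 0 after 6 divisions, so the expansion has 6 partial quotients, read off in order.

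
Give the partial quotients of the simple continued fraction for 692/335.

[2; 15, 4, 2, 2]

Run the Euclidean algorithm on 692 and 335; the successive quotients are the partial quotients a_0, a_1, ... (each step inverts the fractional part left over by the previous one):
  692 = 2*335 + 22, so a_0 = 2.
  335 = 15*22 + 5, so a_1 = 15.
  22 = 4*5 + 2, so a_2 = 4.
  5 = 2*2 + 1, so a_3 = 2.
  2 = 2*1 + 0, so a_4 = 2.
The remainder reaches 0 after 5 divisions, so the expansion has 5 partial quotients, read off in order.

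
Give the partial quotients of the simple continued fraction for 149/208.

Run the Euclidean algorithm on 149 and 208; the successive quotients are the partial quotients a_0, a_1, ... (each step inverts the fractional part left over by the previous one):
  149 = 0*208 + 149, so a_0 = 0.
  208 = 1*149 + 59, so a_1 = 1.
  149 = 2*59 + 31, so a_2 = 2.
  59 = 1*31 + 28, so a_3 = 1.
  31 = 1*28 + 3, so a_4 = 1.
  28 = 9*3 + 1, so a_5 = 9.
  3 = 3*1 + 0, so a_6 = 3.
The remainder reaches 0 after 7 divisions, so the expansion has 7 partial quotients, read off in order.

[0; 1, 2, 1, 1, 9, 3]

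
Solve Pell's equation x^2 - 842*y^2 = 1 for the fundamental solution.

First expand sqrt(842) as a continued fraction. With x_i = (sqrt(842) + m_i)/d_i and (m_0, d_0) = (0, 1): a_0 = floor(sqrt(842)) = 29, since 29^2 = 841 <= 842 < 900 = 30^2.
Iterate m_{i+1} = d_i*a_i - m_i, d_{i+1} = (842 - m_{i+1}^2)/d_i, a_{i+1} = floor((a_0 + m_{i+1})/d_{i+1}):
  m_1 = 1*29 - 0 = 29, d_1 = (842 - 29^2)/1 = 1/1 = 1, a_1 = floor((29 + 29)/1) = 58.
  m_2 = 1*58 - 29 = 29, d_2 = (842 - 29^2)/1 = 1/1 = 1: (m_2, d_2) = (m_1, d_1) = (29, 1), so from here the quotient a_1 repeats; the period length is 1.
So sqrt(842) = [29; (58)] with period length k = 1.
k is odd, so (p_{k-1}, q_{k-1}) only solves x^2 - 842y^2 = -1 and the fundamental solution of x^2 - 842y^2 = 1 is (p_{2k-1}, q_{2k-1}) = (p_1, q_1); compute convergents through index 1, running through the period twice.
Convergents (p_i = a_i*p_{i-1} + p_{i-2}, q_i = a_i*q_{i-1} + q_{i-2} with p_{-2}=0, p_{-1}=1, q_{-2}=1, q_{-1}=0):
  i=0: a_0=29, p_0 = 29*1 + 0 = 29, q_0 = 29*0 + 1 = 1.
  i=1: a_1=58, p_1 = 58*29 + 1 = 1683, q_1 = 58*1 + 0 = 58.
Indeed p_0^2 - 842*q_0^2 = 841 - 842 = -1, not +1.
Check: 1683^2 - 842*58^2 = 2832489 - 2832488 = 1, so (x, y) = (1683, 58) solves the equation, and by the theorem it is the least positive solution.

(x, y) = (1683, 58)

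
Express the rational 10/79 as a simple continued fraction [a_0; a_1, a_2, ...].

Run the Euclidean algorithm on 10 and 79; the successive quotients are the partial quotients a_0, a_1, ... (each step inverts the fractional part left over by the previous one):
  10 = 0*79 + 10, so a_0 = 0.
  79 = 7*10 + 9, so a_1 = 7.
  10 = 1*9 + 1, so a_2 = 1.
  9 = 9*1 + 0, so a_3 = 9.
The remainder reaches 0 after 4 divisions, so the expansion has 4 partial quotients, read off in order.

[0; 7, 1, 9]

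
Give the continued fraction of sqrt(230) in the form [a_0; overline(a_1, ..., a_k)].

Write x_i = (sqrt(230) + m_i)/d_i with (m_0, d_0) = (0, 1). a_0 = floor(sqrt(230)) = 15, since 15^2 = 225 <= 230 < 256 = 16^2.
Iterate m_{i+1} = d_i*a_i - m_i, d_{i+1} = (230 - m_{i+1}^2)/d_i, a_{i+1} = floor((a_0 + m_{i+1})/d_{i+1}):
  m_1 = 1*15 - 0 = 15, d_1 = (230 - 15^2)/1 = 5/1 = 5, a_1 = floor((15 + 15)/5) = 6.
  m_2 = 5*6 - 15 = 15, d_2 = (230 - 15^2)/5 = 5/5 = 1, a_2 = floor((15 + 15)/1) = 30.
  m_3 = 1*30 - 15 = 15, d_3 = (230 - 15^2)/1 = 5/1 = 5: (m_3, d_3) = (m_1, d_1) = (15, 5), so from here the quotients repeat a_1, a_2; the period length is 2.
Hence the expansion of sqrt(230) is a_0 = 15 followed by the repeating block 6, 30 (period 2).

[15; overline(6, 30)]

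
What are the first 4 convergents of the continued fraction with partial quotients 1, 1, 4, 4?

Using the convergent recurrence p_i = a_i*p_{i-1} + p_{i-2}, q_i = a_i*q_{i-1} + q_{i-2} with p_{-2}=0, p_{-1}=1, q_{-2}=1, q_{-1}=0:
  i=0: a_0=1, p_0 = 1*1 + 0 = 1, q_0 = 1*0 + 1 = 1.
  i=1: a_1=1, p_1 = 1*1 + 1 = 2, q_1 = 1*1 + 0 = 1.
  i=2: a_2=4, p_2 = 4*2 + 1 = 9, q_2 = 4*1 + 1 = 5.
  i=3: a_3=4, p_3 = 4*9 + 2 = 38, q_3 = 4*5 + 1 = 21.

1/1, 2/1, 9/5, 38/21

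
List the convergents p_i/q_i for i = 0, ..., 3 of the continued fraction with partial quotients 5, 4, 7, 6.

Using the convergent recurrence p_i = a_i*p_{i-1} + p_{i-2}, q_i = a_i*q_{i-1} + q_{i-2} with p_{-2}=0, p_{-1}=1, q_{-2}=1, q_{-1}=0:
  i=0: a_0=5, p_0 = 5*1 + 0 = 5, q_0 = 5*0 + 1 = 1.
  i=1: a_1=4, p_1 = 4*5 + 1 = 21, q_1 = 4*1 + 0 = 4.
  i=2: a_2=7, p_2 = 7*21 + 5 = 152, q_2 = 7*4 + 1 = 29.
  i=3: a_3=6, p_3 = 6*152 + 21 = 933, q_3 = 6*29 + 4 = 178.

5/1, 21/4, 152/29, 933/178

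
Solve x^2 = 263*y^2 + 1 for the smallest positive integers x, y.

First expand sqrt(263) as a continued fraction. With x_i = (sqrt(263) + m_i)/d_i and (m_0, d_0) = (0, 1): a_0 = floor(sqrt(263)) = 16, since 16^2 = 256 <= 263 < 289 = 17^2.
Iterate m_{i+1} = d_i*a_i - m_i, d_{i+1} = (263 - m_{i+1}^2)/d_i, a_{i+1} = floor((a_0 + m_{i+1})/d_{i+1}):
  m_1 = 1*16 - 0 = 16, d_1 = (263 - 16^2)/1 = 7/1 = 7, a_1 = floor((16 + 16)/7) = 4.
  m_2 = 7*4 - 16 = 12, d_2 = (263 - 12^2)/7 = 119/7 = 17, a_2 = floor((16 + 12)/17) = 1.
  m_3 = 17*1 - 12 = 5, d_3 = (263 - 5^2)/17 = 238/17 = 14, a_3 = floor((16 + 5)/14) = 1.
  m_4 = 14*1 - 5 = 9, d_4 = (263 - 9^2)/14 = 182/14 = 13, a_4 = floor((16 + 9)/13) = 1.
  m_5 = 13*1 - 9 = 4, d_5 = (263 - 4^2)/13 = 247/13 = 19, a_5 = floor((16 + 4)/19) = 1.
  m_6 = 19*1 - 4 = 15, d_6 = (263 - 15^2)/19 = 38/19 = 2, a_6 = floor((16 + 15)/2) = 15.
  m_7 = 2*15 - 15 = 15, d_7 = (263 - 15^2)/2 = 38/2 = 19, a_7 = floor((16 + 15)/19) = 1.
  m_8 = 19*1 - 15 = 4, d_8 = (263 - 4^2)/19 = 247/19 = 13, a_8 = floor((16 + 4)/13) = 1.
  m_9 = 13*1 - 4 = 9, d_9 = (263 - 9^2)/13 = 182/13 = 14, a_9 = floor((16 + 9)/14) = 1.
  m_10 = 14*1 - 9 = 5, d_10 = (263 - 5^2)/14 = 238/14 = 17, a_10 = floor((16 + 5)/17) = 1.
  m_11 = 17*1 - 5 = 12, d_11 = (263 - 12^2)/17 = 119/17 = 7, a_11 = floor((16 + 12)/7) = 4.
  m_12 = 7*4 - 12 = 16, d_12 = (263 - 16^2)/7 = 7/7 = 1, a_12 = floor((16 + 16)/1) = 32.
  m_13 = 1*32 - 16 = 16, d_13 = (263 - 16^2)/1 = 7/1 = 7: (m_13, d_13) = (m_1, d_1) = (16, 7), so from here the quotients repeat a_1, ..., a_12; the period length is 12.
So sqrt(263) = [16; (4, 1, 1, 1, 1, 15, 1, 1, 1, 1, 4, 32)] with period length k = 12.
k is even, so the fundamental solution of x^2 - 263y^2 = 1 is (p_{k-1}, q_{k-1}) = (p_11, q_11); compute convergents through index 11.
Convergents (p_i = a_i*p_{i-1} + p_{i-2}, q_i = a_i*q_{i-1} + q_{i-2} with p_{-2}=0, p_{-1}=1, q_{-2}=1, q_{-1}=0):
  i=0: a_0=16, p_0 = 16*1 + 0 = 16, q_0 = 16*0 + 1 = 1.
  i=1: a_1=4, p_1 = 4*16 + 1 = 65, q_1 = 4*1 + 0 = 4.
  i=2: a_2=1, p_2 = 1*65 + 16 = 81, q_2 = 1*4 + 1 = 5.
  i=3: a_3=1, p_3 = 1*81 + 65 = 146, q_3 = 1*5 + 4 = 9.
  i=4: a_4=1, p_4 = 1*146 + 81 = 227, q_4 = 1*9 + 5 = 14.
  i=5: a_5=1, p_5 = 1*227 + 146 = 373, q_5 = 1*14 + 9 = 23.
  i=6: a_6=15, p_6 = 15*373 + 227 = 5822, q_6 = 15*23 + 14 = 359.
  i=7: a_7=1, p_7 = 1*5822 + 373 = 6195, q_7 = 1*359 + 23 = 382.
  i=8: a_8=1, p_8 = 1*6195 + 5822 = 12017, q_8 = 1*382 + 359 = 741.
  i=9: a_9=1, p_9 = 1*12017 + 6195 = 18212, q_9 = 1*741 + 382 = 1123.
  i=10: a_10=1, p_10 = 1*18212 + 12017 = 30229, q_10 = 1*1123 + 741 = 1864.
  i=11: a_11=4, p_11 = 4*30229 + 18212 = 139128, q_11 = 4*1864 + 1123 = 8579.
Check: 139128^2 - 263*8579^2 = 19356600384 - 19356600383 = 1, so (x, y) = (139128, 8579) solves the equation, and by the theorem it is the least positive solution.

(x, y) = (139128, 8579)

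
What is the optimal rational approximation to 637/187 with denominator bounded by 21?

Expand x = 637/187 as a continued fraction with the Euclidean algorithm:
  637 = 3*187 + 76, so a_0 = 3.
  187 = 2*76 + 35, so a_1 = 2.
  76 = 2*35 + 6, so a_2 = 2.
  35 = 5*6 + 5, so a_3 = 5.
  6 = 1*5 + 1, so a_4 = 1.
  5 = 5*1 + 0, so a_5 = 5.
so x = [3; 2, 2, 5, 1, 5].
Convergents (p_i = a_i*p_{i-1} + p_{i-2}, q_i = a_i*q_{i-1} + q_{i-2} with p_{-2}=0, p_{-1}=1, q_{-2}=1, q_{-1}=0), until the denominator exceeds 21:
  i=0: a_0=3, p_0 = 3*1 + 0 = 3, q_0 = 3*0 + 1 = 1.
  i=1: a_1=2, p_1 = 2*3 + 1 = 7, q_1 = 2*1 + 0 = 2.
  i=2: a_2=2, p_2 = 2*7 + 3 = 17, q_2 = 2*2 + 1 = 5.
  i=3: a_3=5, p_3 = 5*17 + 7 = 92, q_3 = 5*5 + 2 = 27.
q_3 = 27 > 21, so the last convergent with denominator <= 21 is p_2/q_2 = 17/5.
The closest fraction with denominator <= 21 is either p_2/q_2 or the intermediate fraction (k*p_2 + p_1)/(k*q_2 + q_1) with the largest k >= 1 whose denominator stays <= 21; these approach x as k grows, and every other convergent or intermediate fraction in range is farther away.
Largest k: floor((21 - q_1)/q_2) = floor((21 - 2)/5) = 3.
That gives (3*17 + 7)/(3*5 + 2) = 58/17.
Compare the errors: |x - 17/5| = |637*5 - 17*187|/(187*5) = 6/935, and |x - 58/17| = |637*17 - 58*187|/(187*17) = 17/3179.
Cross-multiplying, 17*935 = 15895 < 19074 = 6*3179, so 17/3179 is smaller: the intermediate fraction 58/17 is closer to x than 17/5.

58/17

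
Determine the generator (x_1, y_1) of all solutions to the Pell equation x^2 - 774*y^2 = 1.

(x, y) = (10405, 374)

First expand sqrt(774) as a continued fraction. With x_i = (sqrt(774) + m_i)/d_i and (m_0, d_0) = (0, 1): a_0 = floor(sqrt(774)) = 27, since 27^2 = 729 <= 774 < 784 = 28^2.
Iterate m_{i+1} = d_i*a_i - m_i, d_{i+1} = (774 - m_{i+1}^2)/d_i, a_{i+1} = floor((a_0 + m_{i+1})/d_{i+1}):
  m_1 = 1*27 - 0 = 27, d_1 = (774 - 27^2)/1 = 45/1 = 45, a_1 = floor((27 + 27)/45) = 1.
  m_2 = 45*1 - 27 = 18, d_2 = (774 - 18^2)/45 = 450/45 = 10, a_2 = floor((27 + 18)/10) = 4.
  m_3 = 10*4 - 18 = 22, d_3 = (774 - 22^2)/10 = 290/10 = 29, a_3 = floor((27 + 22)/29) = 1.
  m_4 = 29*1 - 22 = 7, d_4 = (774 - 7^2)/29 = 725/29 = 25, a_4 = floor((27 + 7)/25) = 1.
  m_5 = 25*1 - 7 = 18, d_5 = (774 - 18^2)/25 = 450/25 = 18, a_5 = floor((27 + 18)/18) = 2.
  m_6 = 18*2 - 18 = 18, d_6 = (774 - 18^2)/18 = 450/18 = 25, a_6 = floor((27 + 18)/25) = 1.
  m_7 = 25*1 - 18 = 7, d_7 = (774 - 7^2)/25 = 725/25 = 29, a_7 = floor((27 + 7)/29) = 1.
  m_8 = 29*1 - 7 = 22, d_8 = (774 - 22^2)/29 = 290/29 = 10, a_8 = floor((27 + 22)/10) = 4.
  m_9 = 10*4 - 22 = 18, d_9 = (774 - 18^2)/10 = 450/10 = 45, a_9 = floor((27 + 18)/45) = 1.
  m_10 = 45*1 - 18 = 27, d_10 = (774 - 27^2)/45 = 45/45 = 1, a_10 = floor((27 + 27)/1) = 54.
  m_11 = 1*54 - 27 = 27, d_11 = (774 - 27^2)/1 = 45/1 = 45: (m_11, d_11) = (m_1, d_1) = (27, 45), so from here the quotients repeat a_1, ..., a_10; the period length is 10.
So sqrt(774) = [27; (1, 4, 1, 1, 2, 1, 1, 4, 1, 54)] with period length k = 10.
k is even, so the fundamental solution of x^2 - 774y^2 = 1 is (p_{k-1}, q_{k-1}) = (p_9, q_9); compute convergents through index 9.
Convergents (p_i = a_i*p_{i-1} + p_{i-2}, q_i = a_i*q_{i-1} + q_{i-2} with p_{-2}=0, p_{-1}=1, q_{-2}=1, q_{-1}=0):
  i=0: a_0=27, p_0 = 27*1 + 0 = 27, q_0 = 27*0 + 1 = 1.
  i=1: a_1=1, p_1 = 1*27 + 1 = 28, q_1 = 1*1 + 0 = 1.
  i=2: a_2=4, p_2 = 4*28 + 27 = 139, q_2 = 4*1 + 1 = 5.
  i=3: a_3=1, p_3 = 1*139 + 28 = 167, q_3 = 1*5 + 1 = 6.
  i=4: a_4=1, p_4 = 1*167 + 139 = 306, q_4 = 1*6 + 5 = 11.
  i=5: a_5=2, p_5 = 2*306 + 167 = 779, q_5 = 2*11 + 6 = 28.
  i=6: a_6=1, p_6 = 1*779 + 306 = 1085, q_6 = 1*28 + 11 = 39.
  i=7: a_7=1, p_7 = 1*1085 + 779 = 1864, q_7 = 1*39 + 28 = 67.
  i=8: a_8=4, p_8 = 4*1864 + 1085 = 8541, q_8 = 4*67 + 39 = 307.
  i=9: a_9=1, p_9 = 1*8541 + 1864 = 10405, q_9 = 1*307 + 67 = 374.
Check: 10405^2 - 774*374^2 = 108264025 - 108264024 = 1, so (x, y) = (10405, 374) solves the equation, and by the theorem it is the least positive solution.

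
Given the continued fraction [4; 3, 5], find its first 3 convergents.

Using the convergent recurrence p_i = a_i*p_{i-1} + p_{i-2}, q_i = a_i*q_{i-1} + q_{i-2} with p_{-2}=0, p_{-1}=1, q_{-2}=1, q_{-1}=0:
  i=0: a_0=4, p_0 = 4*1 + 0 = 4, q_0 = 4*0 + 1 = 1.
  i=1: a_1=3, p_1 = 3*4 + 1 = 13, q_1 = 3*1 + 0 = 3.
  i=2: a_2=5, p_2 = 5*13 + 4 = 69, q_2 = 5*3 + 1 = 16.

4/1, 13/3, 69/16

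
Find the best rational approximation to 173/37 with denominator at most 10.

Expand x = 173/37 as a continued fraction with the Euclidean algorithm:
  173 = 4*37 + 25, so a_0 = 4.
  37 = 1*25 + 12, so a_1 = 1.
  25 = 2*12 + 1, so a_2 = 2.
  12 = 12*1 + 0, so a_3 = 12.
so x = [4; 1, 2, 12].
Convergents (p_i = a_i*p_{i-1} + p_{i-2}, q_i = a_i*q_{i-1} + q_{i-2} with p_{-2}=0, p_{-1}=1, q_{-2}=1, q_{-1}=0), until the denominator exceeds 10:
  i=0: a_0=4, p_0 = 4*1 + 0 = 4, q_0 = 4*0 + 1 = 1.
  i=1: a_1=1, p_1 = 1*4 + 1 = 5, q_1 = 1*1 + 0 = 1.
  i=2: a_2=2, p_2 = 2*5 + 4 = 14, q_2 = 2*1 + 1 = 3.
  i=3: a_3=12, p_3 = 12*14 + 5 = 173, q_3 = 12*3 + 1 = 37.
q_3 = 37 > 10, so the last convergent with denominator <= 10 is p_2/q_2 = 14/3.
The closest fraction with denominator <= 10 is either p_2/q_2 or the intermediate fraction (k*p_2 + p_1)/(k*q_2 + q_1) with the largest k >= 1 whose denominator stays <= 10; these approach x as k grows, and every other convergent or intermediate fraction in range is farther away.
Largest k: floor((10 - q_1)/q_2) = floor((10 - 1)/3) = 3.
That gives (3*14 + 5)/(3*3 + 1) = 47/10.
Compare the errors: |x - 14/3| = |173*3 - 14*37|/(37*3) = 1/111, and |x - 47/10| = |173*10 - 47*37|/(37*10) = 9/370.
Cross-multiplying, 1*370 = 370 < 999 = 9*111, so 1/111 is smaller: the convergent 14/3 is closer to x than 47/10.

14/3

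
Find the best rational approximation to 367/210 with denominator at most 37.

7/4

Expand x = 367/210 as a continued fraction with the Euclidean algorithm:
  367 = 1*210 + 157, so a_0 = 1.
  210 = 1*157 + 53, so a_1 = 1.
  157 = 2*53 + 51, so a_2 = 2.
  53 = 1*51 + 2, so a_3 = 1.
  51 = 25*2 + 1, so a_4 = 25.
  2 = 2*1 + 0, so a_5 = 2.
so x = [1; 1, 2, 1, 25, 2].
Convergents (p_i = a_i*p_{i-1} + p_{i-2}, q_i = a_i*q_{i-1} + q_{i-2} with p_{-2}=0, p_{-1}=1, q_{-2}=1, q_{-1}=0), until the denominator exceeds 37:
  i=0: a_0=1, p_0 = 1*1 + 0 = 1, q_0 = 1*0 + 1 = 1.
  i=1: a_1=1, p_1 = 1*1 + 1 = 2, q_1 = 1*1 + 0 = 1.
  i=2: a_2=2, p_2 = 2*2 + 1 = 5, q_2 = 2*1 + 1 = 3.
  i=3: a_3=1, p_3 = 1*5 + 2 = 7, q_3 = 1*3 + 1 = 4.
  i=4: a_4=25, p_4 = 25*7 + 5 = 180, q_4 = 25*4 + 3 = 103.
q_4 = 103 > 37, so the last convergent with denominator <= 37 is p_3/q_3 = 7/4.
The closest fraction with denominator <= 37 is either p_3/q_3 or the intermediate fraction (k*p_3 + p_2)/(k*q_3 + q_2) with the largest k >= 1 whose denominator stays <= 37; these approach x as k grows, and every other convergent or intermediate fraction in range is farther away.
Largest k: floor((37 - q_2)/q_3) = floor((37 - 3)/4) = 8.
That gives (8*7 + 5)/(8*4 + 3) = 61/35.
Compare the errors: |x - 7/4| = |367*4 - 7*210|/(210*4) = 2/840, and |x - 61/35| = |367*35 - 61*210|/(210*35) = 35/7350.
Cross-multiplying, 2*7350 = 14700 < 29400 = 35*840, so 2/840 is smaller: the convergent 7/4 is closer to x than 61/35.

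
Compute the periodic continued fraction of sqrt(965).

[31; (15, 1, 1, 15, 62)]

Write x_i = (sqrt(965) + m_i)/d_i with (m_0, d_0) = (0, 1). a_0 = floor(sqrt(965)) = 31, since 31^2 = 961 <= 965 < 1024 = 32^2.
Iterate m_{i+1} = d_i*a_i - m_i, d_{i+1} = (965 - m_{i+1}^2)/d_i, a_{i+1} = floor((a_0 + m_{i+1})/d_{i+1}):
  m_1 = 1*31 - 0 = 31, d_1 = (965 - 31^2)/1 = 4/1 = 4, a_1 = floor((31 + 31)/4) = 15.
  m_2 = 4*15 - 31 = 29, d_2 = (965 - 29^2)/4 = 124/4 = 31, a_2 = floor((31 + 29)/31) = 1.
  m_3 = 31*1 - 29 = 2, d_3 = (965 - 2^2)/31 = 961/31 = 31, a_3 = floor((31 + 2)/31) = 1.
  m_4 = 31*1 - 2 = 29, d_4 = (965 - 29^2)/31 = 124/31 = 4, a_4 = floor((31 + 29)/4) = 15.
  m_5 = 4*15 - 29 = 31, d_5 = (965 - 31^2)/4 = 4/4 = 1, a_5 = floor((31 + 31)/1) = 62.
  m_6 = 1*62 - 31 = 31, d_6 = (965 - 31^2)/1 = 4/1 = 4: (m_6, d_6) = (m_1, d_1) = (31, 4), so from here the quotients repeat a_1, ..., a_5; the period length is 5.
Hence the expansion of sqrt(965) is a_0 = 31 followed by the repeating block 15, 1, 1, 15, 62 (period 5).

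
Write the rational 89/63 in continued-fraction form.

[1; 2, 2, 2, 1, 3]

Run the Euclidean algorithm on 89 and 63; the successive quotients are the partial quotients a_0, a_1, ... (each step inverts the fractional part left over by the previous one):
  89 = 1*63 + 26, so a_0 = 1.
  63 = 2*26 + 11, so a_1 = 2.
  26 = 2*11 + 4, so a_2 = 2.
  11 = 2*4 + 3, so a_3 = 2.
  4 = 1*3 + 1, so a_4 = 1.
  3 = 3*1 + 0, so a_5 = 3.
The remainder reaches 0 after 6 divisions, so the expansion has 6 partial quotients, read off in order.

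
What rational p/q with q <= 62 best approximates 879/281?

122/39

Expand x = 879/281 as a continued fraction with the Euclidean algorithm:
  879 = 3*281 + 36, so a_0 = 3.
  281 = 7*36 + 29, so a_1 = 7.
  36 = 1*29 + 7, so a_2 = 1.
  29 = 4*7 + 1, so a_3 = 4.
  7 = 7*1 + 0, so a_4 = 7.
so x = [3; 7, 1, 4, 7].
Convergents (p_i = a_i*p_{i-1} + p_{i-2}, q_i = a_i*q_{i-1} + q_{i-2} with p_{-2}=0, p_{-1}=1, q_{-2}=1, q_{-1}=0), until the denominator exceeds 62:
  i=0: a_0=3, p_0 = 3*1 + 0 = 3, q_0 = 3*0 + 1 = 1.
  i=1: a_1=7, p_1 = 7*3 + 1 = 22, q_1 = 7*1 + 0 = 7.
  i=2: a_2=1, p_2 = 1*22 + 3 = 25, q_2 = 1*7 + 1 = 8.
  i=3: a_3=4, p_3 = 4*25 + 22 = 122, q_3 = 4*8 + 7 = 39.
  i=4: a_4=7, p_4 = 7*122 + 25 = 879, q_4 = 7*39 + 8 = 281.
q_4 = 281 > 62, so the last convergent with denominator <= 62 is p_3/q_3 = 122/39.
The closest fraction with denominator <= 62 is either p_3/q_3 or the intermediate fraction (k*p_3 + p_2)/(k*q_3 + q_2) with the largest k >= 1 whose denominator stays <= 62; these approach x as k grows, and every other convergent or intermediate fraction in range is farther away.
Largest k: floor((62 - q_2)/q_3) = floor((62 - 8)/39) = 1.
That gives (1*122 + 25)/(1*39 + 8) = 147/47.
Compare the errors: |x - 122/39| = |879*39 - 122*281|/(281*39) = 1/10959, and |x - 147/47| = |879*47 - 147*281|/(281*47) = 6/13207.
Cross-multiplying, 1*13207 = 13207 < 65754 = 6*10959, so 1/10959 is smaller: the convergent 122/39 is closer to x than 147/47.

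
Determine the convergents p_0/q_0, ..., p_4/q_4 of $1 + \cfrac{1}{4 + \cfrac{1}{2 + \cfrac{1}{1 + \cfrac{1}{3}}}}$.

1/1, 5/4, 11/9, 16/13, 59/48

Using the convergent recurrence p_i = a_i*p_{i-1} + p_{i-2}, q_i = a_i*q_{i-1} + q_{i-2} with p_{-2}=0, p_{-1}=1, q_{-2}=1, q_{-1}=0:
  i=0: a_0=1, p_0 = 1*1 + 0 = 1, q_0 = 1*0 + 1 = 1.
  i=1: a_1=4, p_1 = 4*1 + 1 = 5, q_1 = 4*1 + 0 = 4.
  i=2: a_2=2, p_2 = 2*5 + 1 = 11, q_2 = 2*4 + 1 = 9.
  i=3: a_3=1, p_3 = 1*11 + 5 = 16, q_3 = 1*9 + 4 = 13.
  i=4: a_4=3, p_4 = 3*16 + 11 = 59, q_4 = 3*13 + 9 = 48.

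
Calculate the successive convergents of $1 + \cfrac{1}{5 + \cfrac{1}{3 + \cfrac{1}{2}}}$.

Using the convergent recurrence p_i = a_i*p_{i-1} + p_{i-2}, q_i = a_i*q_{i-1} + q_{i-2} with p_{-2}=0, p_{-1}=1, q_{-2}=1, q_{-1}=0:
  i=0: a_0=1, p_0 = 1*1 + 0 = 1, q_0 = 1*0 + 1 = 1.
  i=1: a_1=5, p_1 = 5*1 + 1 = 6, q_1 = 5*1 + 0 = 5.
  i=2: a_2=3, p_2 = 3*6 + 1 = 19, q_2 = 3*5 + 1 = 16.
  i=3: a_3=2, p_3 = 2*19 + 6 = 44, q_3 = 2*16 + 5 = 37.

1/1, 6/5, 19/16, 44/37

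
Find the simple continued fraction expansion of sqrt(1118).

[33; (2, 3, 2, 3, 2, 66)]

Write x_i = (sqrt(1118) + m_i)/d_i with (m_0, d_0) = (0, 1). a_0 = floor(sqrt(1118)) = 33, since 33^2 = 1089 <= 1118 < 1156 = 34^2.
Iterate m_{i+1} = d_i*a_i - m_i, d_{i+1} = (1118 - m_{i+1}^2)/d_i, a_{i+1} = floor((a_0 + m_{i+1})/d_{i+1}):
  m_1 = 1*33 - 0 = 33, d_1 = (1118 - 33^2)/1 = 29/1 = 29, a_1 = floor((33 + 33)/29) = 2.
  m_2 = 29*2 - 33 = 25, d_2 = (1118 - 25^2)/29 = 493/29 = 17, a_2 = floor((33 + 25)/17) = 3.
  m_3 = 17*3 - 25 = 26, d_3 = (1118 - 26^2)/17 = 442/17 = 26, a_3 = floor((33 + 26)/26) = 2.
  m_4 = 26*2 - 26 = 26, d_4 = (1118 - 26^2)/26 = 442/26 = 17, a_4 = floor((33 + 26)/17) = 3.
  m_5 = 17*3 - 26 = 25, d_5 = (1118 - 25^2)/17 = 493/17 = 29, a_5 = floor((33 + 25)/29) = 2.
  m_6 = 29*2 - 25 = 33, d_6 = (1118 - 33^2)/29 = 29/29 = 1, a_6 = floor((33 + 33)/1) = 66.
  m_7 = 1*66 - 33 = 33, d_7 = (1118 - 33^2)/1 = 29/1 = 29: (m_7, d_7) = (m_1, d_1) = (33, 29), so from here the quotients repeat a_1, ..., a_6; the period length is 6.
Hence the expansion of sqrt(1118) is a_0 = 33 followed by the repeating block 2, 3, 2, 3, 2, 66 (period 6).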